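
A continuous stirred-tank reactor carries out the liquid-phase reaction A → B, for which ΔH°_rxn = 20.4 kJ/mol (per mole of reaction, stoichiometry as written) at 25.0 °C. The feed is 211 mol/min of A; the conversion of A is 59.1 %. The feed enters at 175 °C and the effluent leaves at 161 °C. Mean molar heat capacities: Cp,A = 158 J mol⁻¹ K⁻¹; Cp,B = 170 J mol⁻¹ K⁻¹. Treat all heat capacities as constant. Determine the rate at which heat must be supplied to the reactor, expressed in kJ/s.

Q_in = 38.0 kJ/s

Extent of reaction ξ = 0.591 × 211 = 124.7 mol/min
Reaction term: ξ·ΔH°_rxn = 124.7 × 20.4 = 2543.9 kJ/min
Sensible, feed 175→25 °C: -5000.7 kJ/min
Outlet flows (mol/min): A 86.299, B 124.7
Sensible, products 25→161 °C: 4737.5 kJ/min
Q = ΔH = 2280.7 kJ/min = 38.011 kW
Heat supplied = 38.011 kJ/s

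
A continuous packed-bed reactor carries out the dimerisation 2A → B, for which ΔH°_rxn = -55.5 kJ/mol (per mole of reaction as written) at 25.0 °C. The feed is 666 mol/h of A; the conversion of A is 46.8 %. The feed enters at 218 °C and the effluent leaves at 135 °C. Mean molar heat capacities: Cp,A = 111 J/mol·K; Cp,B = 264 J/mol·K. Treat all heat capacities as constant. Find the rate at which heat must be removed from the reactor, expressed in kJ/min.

Extent of reaction ξ = 0.468 × 666 / 2 = 155.84 mol/h
Reaction term: ξ·ΔH°_rxn = 155.84 × -55.5 = -8649.3 kJ/h
Sensible, feed 218→25 °C: -14268 kJ/h
Outlet flows (mol/h): A 354.31, B 155.84
Sensible, products 25→135 °C: 8851.9 kJ/h
Q = ΔH = -14065 kJ/h = -3.907 kW
Heat removed = 234.42 kJ/min

Q_out = 234 kJ/min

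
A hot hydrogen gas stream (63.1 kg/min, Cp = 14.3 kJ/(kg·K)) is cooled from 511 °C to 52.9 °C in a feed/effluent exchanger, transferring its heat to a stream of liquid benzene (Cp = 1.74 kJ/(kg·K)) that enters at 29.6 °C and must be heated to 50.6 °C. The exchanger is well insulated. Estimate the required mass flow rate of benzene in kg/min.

ṁ_c = 11300 kg/min

Heat released by hot stream: Q = 63.1 × 14.3 × (511 − 52.9) = 413360 kJ/min
Energy balance on cold side (adiabatic exchanger): Q = ṁ_c·Cp_c·(T_c,out − T_c,in)
ṁ_c = 413360 / [1.74 × (50.6 − 29.6)] = 11312 kg/min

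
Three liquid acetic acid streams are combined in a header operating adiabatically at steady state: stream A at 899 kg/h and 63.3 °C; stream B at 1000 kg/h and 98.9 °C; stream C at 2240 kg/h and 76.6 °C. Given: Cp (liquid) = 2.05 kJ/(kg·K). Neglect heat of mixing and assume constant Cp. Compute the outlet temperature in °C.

Adiabatic, steady state ⇒ Σ ṁᵢCp,ᵢ(T_out − Tᵢ) = 0
Σ ṁᵢCp,ᵢTᵢ = 899×2.05×63.3 + 1000×2.05×98.9 + 2240×2.05×76.6 = 671150
Σ ṁᵢCp,ᵢ = 899×2.05 + 1000×2.05 + 2240×2.05 = 8485
T_out = 671150 / 8485 = 79.099 °C

T_out = 79.1 °C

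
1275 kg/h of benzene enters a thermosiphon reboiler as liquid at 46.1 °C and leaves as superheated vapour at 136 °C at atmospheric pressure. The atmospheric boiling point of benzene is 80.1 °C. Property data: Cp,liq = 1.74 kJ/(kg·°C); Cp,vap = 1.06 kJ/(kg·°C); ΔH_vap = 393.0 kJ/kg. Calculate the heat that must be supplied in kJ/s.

liquid 46.1→80.1 °C: 59.16 kJ/kg
vaporisation at 80.1 °C: 393 kJ/kg
vapour 80.1→136 °C: 59.254 kJ/kg
Δh = 59.16 + 393 + 59.254 = 511.41 kJ/kg
Q = ṁ·Δh = 1275 kg/h × 511.41 kJ/kg = 652050 kJ/h
|Q| = 181.13 kW

Q = 181 kJ/s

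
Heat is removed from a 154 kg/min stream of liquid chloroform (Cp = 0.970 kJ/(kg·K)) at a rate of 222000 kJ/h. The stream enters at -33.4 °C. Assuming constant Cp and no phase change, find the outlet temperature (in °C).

T_out = -58.2 °C

Q = 222000 kJ/h = 3700 kJ/min
ΔT = Q/(ṁ·Cp) = 3700/(154×0.970) = 24.769 K
T_out = -33.4 − 24.769 = -58.169 °C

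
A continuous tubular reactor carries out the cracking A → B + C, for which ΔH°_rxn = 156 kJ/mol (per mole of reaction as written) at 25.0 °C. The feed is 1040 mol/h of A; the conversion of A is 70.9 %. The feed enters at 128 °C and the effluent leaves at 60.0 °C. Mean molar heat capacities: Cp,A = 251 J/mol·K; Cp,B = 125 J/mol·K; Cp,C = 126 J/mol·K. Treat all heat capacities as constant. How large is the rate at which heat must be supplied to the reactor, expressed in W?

Extent of reaction ξ = 0.709 × 1040 = 737.36 mol/h
Reaction term: ξ·ΔH°_rxn = 737.36 × 156 = 115030 kJ/h
Sensible, feed 128→25 °C: -26887 kJ/h
Outlet flows (mol/h): A 302.64, B 737.36, C 737.36
Sensible, products 25→60.0 °C: 9136.4 kJ/h
Q = ΔH = 97277 kJ/h = 27.022 kW
Heat supplied = 27022 W

Q_in = 27000 W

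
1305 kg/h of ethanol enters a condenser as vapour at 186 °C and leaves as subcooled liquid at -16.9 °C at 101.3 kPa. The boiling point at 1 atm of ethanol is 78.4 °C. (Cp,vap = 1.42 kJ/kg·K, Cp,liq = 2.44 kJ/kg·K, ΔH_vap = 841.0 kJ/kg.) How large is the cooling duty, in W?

Q_c = 445000 W

vapour 186→78.4 °C: -152.79 kJ/kg
condensation at 78.4 °C: -841 kJ/kg
liquid 78.4→-16.9 °C: -232.53 kJ/kg
Δh = -152.79 + -841 + -232.53 = -1226.3 kJ/kg
Q = ṁ·Δh = 1305 kg/h × -1226.3 kJ/kg = -1.6004e+06 kJ/h
|Q| = 444.54 kW = 444540 W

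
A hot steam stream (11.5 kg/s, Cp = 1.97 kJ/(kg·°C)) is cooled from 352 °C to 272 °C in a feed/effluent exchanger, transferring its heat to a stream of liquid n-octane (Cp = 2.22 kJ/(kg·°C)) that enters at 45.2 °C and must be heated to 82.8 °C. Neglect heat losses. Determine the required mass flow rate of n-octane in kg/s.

Heat released by hot stream: Q = 11.5 × 1.97 × (352 − 272) = 1812.4 kJ/s
Energy balance on cold side (adiabatic exchanger): Q = ṁ_c·Cp_c·(T_c,out − T_c,in)
ṁ_c = 1812.4 / [2.22 × (82.8 − 45.2)] = 21.713 kg/s

ṁ_c = 21.7 kg/s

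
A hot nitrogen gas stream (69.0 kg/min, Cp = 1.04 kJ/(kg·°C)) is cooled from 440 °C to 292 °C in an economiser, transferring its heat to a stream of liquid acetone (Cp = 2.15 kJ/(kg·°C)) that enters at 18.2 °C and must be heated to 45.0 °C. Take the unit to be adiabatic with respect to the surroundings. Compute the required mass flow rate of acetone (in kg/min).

Heat released by hot stream: Q = 69.0 × 1.04 × (440 − 292) = 10620 kJ/min
Energy balance on cold side (adiabatic exchanger): Q = ṁ_c·Cp_c·(T_c,out − T_c,in)
ṁ_c = 10620 / [2.15 × (45.0 − 18.2)] = 184.32 kg/min

ṁ_c = 184 kg/min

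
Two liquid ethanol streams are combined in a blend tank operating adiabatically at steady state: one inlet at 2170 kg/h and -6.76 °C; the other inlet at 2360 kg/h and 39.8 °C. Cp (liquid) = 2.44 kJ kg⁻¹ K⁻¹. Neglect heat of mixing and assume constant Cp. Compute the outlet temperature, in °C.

T_out = 17.5 °C

No heat crosses the boundary, so H_out = H_in.
T_out = Σ ṁᵢCp,ᵢTᵢ / Σ ṁᵢCp,ᵢ
      = 193390 / 11053 = 17.496 °C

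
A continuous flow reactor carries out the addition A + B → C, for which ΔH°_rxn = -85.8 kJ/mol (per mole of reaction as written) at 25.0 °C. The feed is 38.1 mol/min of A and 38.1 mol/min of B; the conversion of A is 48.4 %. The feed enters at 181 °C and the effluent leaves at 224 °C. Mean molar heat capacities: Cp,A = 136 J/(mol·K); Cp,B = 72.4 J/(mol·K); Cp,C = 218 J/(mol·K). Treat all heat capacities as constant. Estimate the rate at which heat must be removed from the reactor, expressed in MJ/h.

Extent of reaction ξ = 0.484 × 38.1 = 18.44 mol/min
Reaction term: ξ·ΔH°_rxn = 18.44 × -85.8 = -1582.2 kJ/min
Sensible, feed 181→25 °C: -1238.6 kJ/min
Outlet flows (mol/min): A 19.66, B 19.66, C 18.44
Sensible, products 25→224 °C: 1615.3 kJ/min
Q = ΔH = -1205.5 kJ/min = -20.092 kW
Heat removed = 72.332 MJ/h

Q_out = 72.3 MJ/h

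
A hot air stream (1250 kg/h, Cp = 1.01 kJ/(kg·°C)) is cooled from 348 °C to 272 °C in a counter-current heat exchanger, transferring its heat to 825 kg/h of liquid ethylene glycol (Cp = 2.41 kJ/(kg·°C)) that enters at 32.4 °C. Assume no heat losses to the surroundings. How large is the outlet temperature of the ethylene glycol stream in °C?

T_c,out = 80.7 °C

Heat released by hot stream: Q = 1250 × 1.01 × (348 − 272) = 95950 kJ/h
Energy balance on cold side (adiabatic exchanger): Q = ṁ_c·Cp_c·(T_c,out − T_c,in)
T_c,out = 32.4 + 95950/(825 × 2.41) = 80.659 °C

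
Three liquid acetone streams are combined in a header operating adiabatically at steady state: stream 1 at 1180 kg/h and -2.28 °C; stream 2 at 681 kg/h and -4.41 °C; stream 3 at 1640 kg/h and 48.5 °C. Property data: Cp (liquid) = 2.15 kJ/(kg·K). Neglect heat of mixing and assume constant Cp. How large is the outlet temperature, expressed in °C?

Adiabatic, steady state ⇒ Σ ṁᵢCp,ᵢ(T_out − Tᵢ) = 0
Σ ṁᵢCp,ᵢTᵢ = 1180×2.15×-2.28 + 681×2.15×-4.41 + 1640×2.15×48.5 = 158770
Σ ṁᵢCp,ᵢ = 1180×2.15 + 681×2.15 + 1640×2.15 = 7527.1
T_out = 158770 / 7527.1 = 21.093 °C

T_out = 21.1 °C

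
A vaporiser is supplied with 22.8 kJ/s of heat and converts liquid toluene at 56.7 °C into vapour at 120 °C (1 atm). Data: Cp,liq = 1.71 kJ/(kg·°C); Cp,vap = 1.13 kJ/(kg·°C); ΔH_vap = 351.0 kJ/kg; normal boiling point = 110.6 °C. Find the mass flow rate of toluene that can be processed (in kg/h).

ṁ = 181 kg/h

Δh = 1.71×(110.6−56.7) + 351.0 + 1.13×(120−110.6) = 453.79 kJ/kg
Q = 22.8 kJ/s = 22.8 kJ/s = 82080 kJ/h
ṁ = Q/Δh = 82080 / 453.79 = 180.88 kg/h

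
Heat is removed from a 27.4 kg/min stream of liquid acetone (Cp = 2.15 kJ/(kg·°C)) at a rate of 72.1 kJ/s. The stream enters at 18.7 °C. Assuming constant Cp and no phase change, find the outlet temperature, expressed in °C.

T_out = -54.7 °C

Q = 72.1 kJ/s = 4326 kJ/min
ΔT = Q/(ṁ·Cp) = 4326/(27.4×2.15) = 73.434 K
T_out = 18.7 − 73.434 = -54.734 °C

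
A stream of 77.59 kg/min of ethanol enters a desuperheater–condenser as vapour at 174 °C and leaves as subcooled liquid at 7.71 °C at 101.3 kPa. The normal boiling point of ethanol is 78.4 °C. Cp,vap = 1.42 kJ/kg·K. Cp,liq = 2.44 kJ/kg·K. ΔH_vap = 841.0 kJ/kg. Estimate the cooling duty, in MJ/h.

vapour 174→78.4 °C: -135.75 kJ/kg
condensation at 78.4 °C: -841 kJ/kg
liquid 78.4→7.71 °C: -172.48 kJ/kg
Δh = -135.75 + -841 + -172.48 = -1149.2 kJ/kg
Q = ṁ·Δh = 77.59 kg/min × -1149.2 kJ/kg = -89169 kJ/min
|Q| = 1486.2 kW = 5350.2 MJ/h

Q_c = 5350 MJ/h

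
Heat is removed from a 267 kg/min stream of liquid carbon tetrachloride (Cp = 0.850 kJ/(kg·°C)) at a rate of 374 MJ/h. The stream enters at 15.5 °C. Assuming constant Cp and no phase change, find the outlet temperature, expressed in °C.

T_out = -12.0 °C

Q = 374 MJ/h = 6233.3 kJ/min
ΔT = Q/(ṁ·Cp) = 6233.3/(267×0.850) = 27.466 K
T_out = 15.5 − 27.466 = -11.966 °C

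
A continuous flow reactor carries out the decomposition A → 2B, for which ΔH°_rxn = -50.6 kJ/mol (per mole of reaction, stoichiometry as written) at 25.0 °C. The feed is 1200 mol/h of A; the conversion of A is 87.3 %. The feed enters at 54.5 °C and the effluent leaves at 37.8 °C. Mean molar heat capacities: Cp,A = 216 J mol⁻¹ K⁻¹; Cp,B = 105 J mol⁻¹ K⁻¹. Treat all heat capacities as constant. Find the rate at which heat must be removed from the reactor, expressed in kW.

Extent of reaction ξ = 0.873 × 1200 = 1047.6 mol/h
Reaction term: ξ·ΔH°_rxn = 1047.6 × -50.6 = -53009 kJ/h
Sensible, feed 54.5→25 °C: -7646.4 kJ/h
Outlet flows (mol/h): A 152.4, B 2095.2
Sensible, products 25→37.8 °C: 3237.3 kJ/h
Q = ΔH = -57418 kJ/h = -15.949 kW
Heat removed = 15.949 kW

Q_out = 15.9 kW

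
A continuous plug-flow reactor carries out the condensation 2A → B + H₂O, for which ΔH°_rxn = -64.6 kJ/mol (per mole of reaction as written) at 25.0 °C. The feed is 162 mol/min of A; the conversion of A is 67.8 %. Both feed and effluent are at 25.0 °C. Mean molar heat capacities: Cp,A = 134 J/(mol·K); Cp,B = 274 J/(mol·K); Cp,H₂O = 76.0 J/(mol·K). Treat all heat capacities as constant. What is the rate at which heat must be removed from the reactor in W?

Q_out = 59100 W

Extent of reaction ξ = 0.678 × 162 / 2 = 54.918 mol/min
Reaction term: ξ·ΔH°_rxn = 54.918 × -64.6 = -3547.7 kJ/min
Q = ΔH = -3547.7 kJ/min = -59.128 kW
Heat removed = 59128 W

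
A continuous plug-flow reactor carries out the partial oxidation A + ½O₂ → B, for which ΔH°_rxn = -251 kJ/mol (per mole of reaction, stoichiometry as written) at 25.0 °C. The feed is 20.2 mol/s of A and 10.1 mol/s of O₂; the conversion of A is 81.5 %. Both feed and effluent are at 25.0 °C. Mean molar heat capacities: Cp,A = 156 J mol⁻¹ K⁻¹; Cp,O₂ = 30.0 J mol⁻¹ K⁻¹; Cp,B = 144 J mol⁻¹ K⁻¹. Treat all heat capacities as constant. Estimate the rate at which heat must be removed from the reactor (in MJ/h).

Q_out = 14900 MJ/h

Extent of reaction ξ = 0.815 × 20.2 = 16.463 mol/s
Reaction term: ξ·ΔH°_rxn = 16.463 × -251 = -4132.2 kJ/s
Q = ΔH = -4132.2 kJ/s = -4132.2 kW
Heat removed = 14876 MJ/h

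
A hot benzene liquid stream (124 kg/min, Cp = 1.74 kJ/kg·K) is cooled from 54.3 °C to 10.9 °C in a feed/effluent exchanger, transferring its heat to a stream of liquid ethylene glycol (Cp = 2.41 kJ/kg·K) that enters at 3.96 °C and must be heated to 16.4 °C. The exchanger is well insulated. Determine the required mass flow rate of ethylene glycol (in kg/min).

ṁ_c = 312 kg/min

Heat released by hot stream: Q = 124 × 1.74 × (54.3 − 10.9) = 9364 kJ/min
Energy balance on cold side (adiabatic exchanger): Q = ṁ_c·Cp_c·(T_c,out − T_c,in)
ṁ_c = 9364 / [2.41 × (16.4 − 3.96)] = 312.34 kg/min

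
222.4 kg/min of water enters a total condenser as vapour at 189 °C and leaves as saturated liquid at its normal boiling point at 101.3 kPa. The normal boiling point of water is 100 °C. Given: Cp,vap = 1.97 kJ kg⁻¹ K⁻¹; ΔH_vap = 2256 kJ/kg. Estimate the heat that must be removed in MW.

vapour 189→100 °C: -175.33 kJ/kg
condensation at 100 °C: -2256 kJ/kg
Δh = -175.33 + -2256 = -2431.3 kJ/kg
Q = ṁ·Δh = 222.4 kg/min × -2431.3 kJ/kg = -540730 kJ/min
|Q| = 9012.1 kW = 9.0121 MW

Q_c = 9.01 MW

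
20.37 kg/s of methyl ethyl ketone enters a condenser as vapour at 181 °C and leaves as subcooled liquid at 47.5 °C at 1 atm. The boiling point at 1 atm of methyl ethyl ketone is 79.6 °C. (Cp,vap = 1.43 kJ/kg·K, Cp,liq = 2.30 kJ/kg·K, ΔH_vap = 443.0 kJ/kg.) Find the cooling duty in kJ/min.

Q_c = 809000 kJ/min

vapour 181→79.6 °C: -145 kJ/kg
condensation at 79.6 °C: -443 kJ/kg
liquid 79.6→47.5 °C: -73.83 kJ/kg
Δh = -145 + -443 + -73.83 = -661.83 kJ/kg
Q = ṁ·Δh = 20.37 kg/s × -661.83 kJ/kg = -13482 kJ/s
|Q| = 13482 kW = 808890 kJ/min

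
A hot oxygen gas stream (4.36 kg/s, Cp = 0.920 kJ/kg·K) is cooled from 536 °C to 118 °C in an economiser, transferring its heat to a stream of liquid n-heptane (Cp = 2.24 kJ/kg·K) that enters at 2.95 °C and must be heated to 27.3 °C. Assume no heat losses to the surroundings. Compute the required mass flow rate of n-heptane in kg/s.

Heat released by hot stream: Q = 4.36 × 0.920 × (536 − 118) = 1676.7 kJ/s
Energy balance on cold side (adiabatic exchanger): Q = ṁ_c·Cp_c·(T_c,out − T_c,in)
ṁ_c = 1676.7 / [2.24 × (27.3 − 2.95)] = 30.74 kg/s

ṁ_c = 30.7 kg/s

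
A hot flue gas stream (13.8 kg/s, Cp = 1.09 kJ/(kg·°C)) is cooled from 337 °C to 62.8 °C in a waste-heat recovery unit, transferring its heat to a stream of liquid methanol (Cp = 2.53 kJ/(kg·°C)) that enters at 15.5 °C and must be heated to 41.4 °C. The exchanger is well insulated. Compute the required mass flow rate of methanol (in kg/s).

ṁ_c = 62.9 kg/s

Heat released by hot stream: Q = 13.8 × 1.09 × (337 − 62.8) = 4124.5 kJ/s
Energy balance on cold side (adiabatic exchanger): Q = ṁ_c·Cp_c·(T_c,out − T_c,in)
ṁ_c = 4124.5 / [2.53 × (41.4 − 15.5)] = 62.944 kg/s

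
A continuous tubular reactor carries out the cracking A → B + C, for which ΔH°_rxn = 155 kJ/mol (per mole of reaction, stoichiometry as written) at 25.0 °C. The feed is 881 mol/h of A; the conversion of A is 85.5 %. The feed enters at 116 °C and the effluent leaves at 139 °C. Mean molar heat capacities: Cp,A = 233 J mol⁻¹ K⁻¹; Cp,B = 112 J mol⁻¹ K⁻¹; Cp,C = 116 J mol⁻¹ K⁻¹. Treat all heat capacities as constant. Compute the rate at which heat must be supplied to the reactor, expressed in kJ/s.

Extent of reaction ξ = 0.855 × 881 = 753.25 mol/h
Reaction term: ξ·ΔH°_rxn = 753.25 × 155 = 116750 kJ/h
Sensible, feed 116→25 °C: -18680 kJ/h
Outlet flows (mol/h): A 127.75, B 753.25, C 753.25
Sensible, products 25→139 °C: 22972 kJ/h
Q = ΔH = 121050 kJ/h = 33.624 kW
Heat supplied = 33.624 kJ/s

Q_in = 33.6 kJ/s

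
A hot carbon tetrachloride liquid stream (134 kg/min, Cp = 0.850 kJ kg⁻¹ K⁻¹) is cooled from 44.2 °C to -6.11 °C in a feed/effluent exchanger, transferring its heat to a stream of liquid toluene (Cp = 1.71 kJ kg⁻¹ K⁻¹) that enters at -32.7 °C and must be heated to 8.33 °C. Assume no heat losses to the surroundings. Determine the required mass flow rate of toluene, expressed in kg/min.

Heat released by hot stream: Q = 134 × 0.850 × (44.2 − -6.11) = 5730.3 kJ/min
Energy balance on cold side (adiabatic exchanger): Q = ṁ_c·Cp_c·(T_c,out − T_c,in)
ṁ_c = 5730.3 / [1.71 × (8.33 − -32.7)] = 81.673 kg/min

ṁ_c = 81.7 kg/min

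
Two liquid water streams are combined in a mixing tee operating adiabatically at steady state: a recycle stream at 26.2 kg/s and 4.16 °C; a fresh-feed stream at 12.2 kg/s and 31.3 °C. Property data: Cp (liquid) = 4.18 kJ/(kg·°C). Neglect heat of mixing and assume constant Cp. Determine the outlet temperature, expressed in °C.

No heat crosses the boundary, so H_out = H_in.
Σ ṁᵢCp,ᵢTᵢ = 26.2×4.18×4.16 + 12.2×4.18×31.3 = 2051.8
Σ ṁᵢCp,ᵢ = 26.2×4.18 + 12.2×4.18 = 160.51
T_out = 2051.8 / 160.51 = 12.783 °C

T_out = 12.8 °C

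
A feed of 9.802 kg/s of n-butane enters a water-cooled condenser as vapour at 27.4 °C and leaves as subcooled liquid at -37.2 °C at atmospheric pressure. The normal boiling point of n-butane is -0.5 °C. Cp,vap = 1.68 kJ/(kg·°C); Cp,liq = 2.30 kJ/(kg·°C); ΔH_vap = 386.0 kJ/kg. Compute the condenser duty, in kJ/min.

vapour 27.4→-0.5 °C: -46.872 kJ/kg
condensation at -0.5 °C: -386 kJ/kg
liquid -0.5→-37.2 °C: -84.41 kJ/kg
Δh = -46.872 + -386 + -84.41 = -517.28 kJ/kg
Q = ṁ·Δh = 9.802 kg/s × -517.28 kJ/kg = -5070.4 kJ/s
|Q| = 5070.4 kW = 304220 kJ/min

Q_c = 304000 kJ/min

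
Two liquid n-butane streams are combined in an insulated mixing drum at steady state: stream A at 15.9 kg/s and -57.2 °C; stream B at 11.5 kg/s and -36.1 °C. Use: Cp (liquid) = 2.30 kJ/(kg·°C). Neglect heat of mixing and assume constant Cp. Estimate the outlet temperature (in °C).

T_out = -48.3 °C

Energy balance with Q = 0: Σ ṁᵢCp,ᵢ(T_out − Tᵢ) = 0
Σ ṁᵢCp,ᵢTᵢ = 15.9×2.30×-57.2 + 11.5×2.30×-36.1 = -3046.6
Σ ṁᵢCp,ᵢ = 15.9×2.30 + 11.5×2.30 = 63.02
T_out = -3046.6 / 63.02 = -48.344 °C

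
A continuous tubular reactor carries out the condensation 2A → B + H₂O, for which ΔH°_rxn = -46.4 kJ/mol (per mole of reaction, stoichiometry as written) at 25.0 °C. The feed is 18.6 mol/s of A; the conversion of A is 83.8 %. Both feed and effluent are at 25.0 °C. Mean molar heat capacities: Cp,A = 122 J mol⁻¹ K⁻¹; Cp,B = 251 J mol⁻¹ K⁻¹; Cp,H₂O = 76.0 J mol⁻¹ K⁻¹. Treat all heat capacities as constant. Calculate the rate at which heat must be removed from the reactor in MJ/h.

Extent of reaction ξ = 0.838 × 18.6 / 2 = 7.7934 mol/s
Reaction term: ξ·ΔH°_rxn = 7.7934 × -46.4 = -361.61 kJ/s
Q = ΔH = -361.61 kJ/s = -361.61 kW
Heat removed = 1301.8 MJ/h

Q_out = 1300 MJ/h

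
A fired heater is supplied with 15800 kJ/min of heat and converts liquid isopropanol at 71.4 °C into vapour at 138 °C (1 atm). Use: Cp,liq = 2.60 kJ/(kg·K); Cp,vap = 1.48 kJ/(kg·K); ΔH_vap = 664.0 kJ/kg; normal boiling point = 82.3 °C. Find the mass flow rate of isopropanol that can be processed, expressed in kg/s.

ṁ = 0.340 kg/s

Δh = 2.60×(82.3−71.4) + 664.0 + 1.48×(138−82.3) = 774.78 kJ/kg
Q = 15800 kJ/min = 263.33 kJ/s = 263.33 kJ/s
ṁ = Q/Δh = 263.33 / 774.78 = 0.33988 kg/s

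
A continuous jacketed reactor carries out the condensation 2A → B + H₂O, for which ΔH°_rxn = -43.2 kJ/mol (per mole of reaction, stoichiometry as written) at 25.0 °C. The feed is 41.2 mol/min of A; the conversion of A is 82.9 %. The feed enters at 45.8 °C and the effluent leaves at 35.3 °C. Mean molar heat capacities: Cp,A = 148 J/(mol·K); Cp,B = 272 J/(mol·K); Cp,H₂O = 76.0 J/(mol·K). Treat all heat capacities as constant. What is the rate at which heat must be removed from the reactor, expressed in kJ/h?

Extent of reaction ξ = 0.829 × 41.2 / 2 = 17.077 mol/min
Reaction term: ξ·ΔH°_rxn = 17.077 × -43.2 = -737.74 kJ/min
Sensible, feed 45.8→25 °C: -126.83 kJ/min
Outlet flows (mol/min): A 7.0452, B 17.077, H₂O 17.077
Sensible, products 25→35.3 °C: 71.952 kJ/min
Q = ΔH = -792.62 kJ/min = -13.21 kW
Heat removed = 47557 kJ/h

Q_out = 47600 kJ/h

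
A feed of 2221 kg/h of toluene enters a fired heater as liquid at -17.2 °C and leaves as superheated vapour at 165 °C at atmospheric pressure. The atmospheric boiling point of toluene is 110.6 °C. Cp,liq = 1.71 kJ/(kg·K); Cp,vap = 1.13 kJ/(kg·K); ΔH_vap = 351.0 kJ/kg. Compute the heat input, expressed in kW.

Q = 389 kW

liquid -17.2→110.6 °C: 218.54 kJ/kg
vaporisation at 110.6 °C: 351 kJ/kg
vapour 110.6→165 °C: 61.472 kJ/kg
Δh = 218.54 + 351 + 61.472 = 631.01 kJ/kg
Q = ṁ·Δh = 2221 kg/h × 631.01 kJ/kg = 1.4015e+06 kJ/h
|Q| = 389.3 kW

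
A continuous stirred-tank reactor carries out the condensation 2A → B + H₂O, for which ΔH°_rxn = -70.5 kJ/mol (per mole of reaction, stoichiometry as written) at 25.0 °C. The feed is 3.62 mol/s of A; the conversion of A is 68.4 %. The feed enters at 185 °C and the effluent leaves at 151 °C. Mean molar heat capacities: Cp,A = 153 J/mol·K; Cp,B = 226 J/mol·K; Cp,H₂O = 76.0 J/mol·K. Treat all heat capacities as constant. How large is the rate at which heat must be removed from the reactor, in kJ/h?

Q_out = 384000 kJ/h

Extent of reaction ξ = 0.684 × 3.62 / 2 = 1.238 mol/s
Reaction term: ξ·ΔH°_rxn = 1.238 × -70.5 = -87.282 kJ/s
Sensible, feed 185→25 °C: -88.618 kJ/s
Outlet flows (mol/s): A 1.1439, B 1.238, H₂O 1.238
Sensible, products 25→151 °C: 69.162 kJ/s
Q = ΔH = -106.74 kJ/s = -106.74 kW
Heat removed = 384250 kJ/h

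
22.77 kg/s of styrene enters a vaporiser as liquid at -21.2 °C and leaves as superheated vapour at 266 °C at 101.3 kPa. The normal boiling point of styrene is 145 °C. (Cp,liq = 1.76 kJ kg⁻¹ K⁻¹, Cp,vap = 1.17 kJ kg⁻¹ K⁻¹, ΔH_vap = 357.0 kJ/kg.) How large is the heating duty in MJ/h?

Q = 64800 MJ/h

liquid -21.2→145 °C: 292.51 kJ/kg
vaporisation at 145 °C: 357 kJ/kg
vapour 145→266 °C: 141.57 kJ/kg
Δh = 292.51 + 357 + 141.57 = 791.08 kJ/kg
Q = ṁ·Δh = 22.77 kg/s × 791.08 kJ/kg = 18013 kJ/s
|Q| = 18013 kW = 64847 MJ/h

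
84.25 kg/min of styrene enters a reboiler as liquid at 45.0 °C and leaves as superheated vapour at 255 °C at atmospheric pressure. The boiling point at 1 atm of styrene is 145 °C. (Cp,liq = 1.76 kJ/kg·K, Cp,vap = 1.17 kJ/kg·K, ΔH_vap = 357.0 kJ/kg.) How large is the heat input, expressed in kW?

Q = 929 kW

liquid 45.0→145 °C: 176 kJ/kg
vaporisation at 145 °C: 357 kJ/kg
vapour 145→255 °C: 128.7 kJ/kg
Δh = 176 + 357 + 128.7 = 661.7 kJ/kg
Q = ṁ·Δh = 84.25 kg/min × 661.7 kJ/kg = 55748 kJ/min
|Q| = 929.14 kW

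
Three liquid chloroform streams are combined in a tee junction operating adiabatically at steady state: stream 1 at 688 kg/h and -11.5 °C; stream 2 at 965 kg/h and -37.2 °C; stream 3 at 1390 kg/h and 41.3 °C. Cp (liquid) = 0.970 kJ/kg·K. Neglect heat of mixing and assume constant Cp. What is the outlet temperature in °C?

Energy balance with Q = 0: Σ ṁᵢCp,ᵢ(T_out − Tᵢ) = 0
T_out = Σ ṁᵢCp,ᵢTᵢ / Σ ṁᵢCp,ᵢ
      = 13189 / 2951.7 = 4.4683 °C

T_out = 4.47 °C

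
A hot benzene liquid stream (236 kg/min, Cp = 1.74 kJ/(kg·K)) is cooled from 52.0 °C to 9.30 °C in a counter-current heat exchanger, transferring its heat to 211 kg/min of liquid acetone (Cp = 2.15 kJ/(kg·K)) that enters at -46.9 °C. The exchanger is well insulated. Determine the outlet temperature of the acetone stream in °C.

T_c,out = -8.25 °C

Heat released by hot stream: Q = 236 × 1.74 × (52.0 − 9.30) = 17534 kJ/min
Energy balance on cold side (adiabatic exchanger): Q = ṁ_c·Cp_c·(T_c,out − T_c,in)
T_c,out = -46.9 + 17534/(211 × 2.15) = -8.2483 °C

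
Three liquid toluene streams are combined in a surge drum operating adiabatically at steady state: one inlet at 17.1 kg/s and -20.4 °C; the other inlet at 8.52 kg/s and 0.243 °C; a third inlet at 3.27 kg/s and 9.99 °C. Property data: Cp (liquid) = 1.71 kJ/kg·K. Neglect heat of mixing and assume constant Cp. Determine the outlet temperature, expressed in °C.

Energy balance with Q = 0: Σ ṁᵢCp,ᵢ(T_out − Tᵢ) = 0
Σ ṁᵢCp,ᵢTᵢ = 17.1×1.71×-20.4 + 8.52×1.71×0.243 + 3.27×1.71×9.99 = -537.12
Σ ṁᵢCp,ᵢ = 17.1×1.71 + 8.52×1.71 + 3.27×1.71 = 49.402
T_out = -537.12 / 49.402 = -10.872 °C

T_out = -10.9 °C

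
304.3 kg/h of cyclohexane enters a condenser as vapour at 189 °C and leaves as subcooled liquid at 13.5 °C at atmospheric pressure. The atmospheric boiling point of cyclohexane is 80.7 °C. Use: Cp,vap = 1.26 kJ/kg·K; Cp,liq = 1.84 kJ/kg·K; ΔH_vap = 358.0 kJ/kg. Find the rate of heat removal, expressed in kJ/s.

Q_c = 52.2 kJ/s

vapour 189→80.7 °C: -136.46 kJ/kg
condensation at 80.7 °C: -358 kJ/kg
liquid 80.7→13.5 °C: -123.65 kJ/kg
Δh = -136.46 + -358 + -123.65 = -618.11 kJ/kg
Q = ṁ·Δh = 304.3 kg/h × -618.11 kJ/kg = -188090 kJ/h
|Q| = 52.247 kW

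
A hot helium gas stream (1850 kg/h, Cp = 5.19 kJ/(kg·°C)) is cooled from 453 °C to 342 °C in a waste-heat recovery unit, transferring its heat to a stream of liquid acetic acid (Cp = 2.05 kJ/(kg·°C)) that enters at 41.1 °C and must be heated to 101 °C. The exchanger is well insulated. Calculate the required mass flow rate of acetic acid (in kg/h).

Heat released by hot stream: Q = 1850 × 5.19 × (453 − 342) = 1.0658e+06 kJ/h
Energy balance on cold side (adiabatic exchanger): Q = ṁ_c·Cp_c·(T_c,out − T_c,in)
ṁ_c = 1.0658e+06 / [2.05 × (101 − 41.1)] = 8679.2 kg/h

ṁ_c = 8680 kg/h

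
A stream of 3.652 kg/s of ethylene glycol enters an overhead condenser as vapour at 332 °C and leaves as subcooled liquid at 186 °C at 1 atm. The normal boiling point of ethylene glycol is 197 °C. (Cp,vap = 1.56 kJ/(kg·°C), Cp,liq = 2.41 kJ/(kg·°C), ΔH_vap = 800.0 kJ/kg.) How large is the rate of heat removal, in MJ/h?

Q_c = 13600 MJ/h

vapour 332→197 °C: -210.6 kJ/kg
condensation at 197 °C: -800 kJ/kg
liquid 197→186 °C: -26.51 kJ/kg
Δh = -210.6 + -800 + -26.51 = -1037.1 kJ/kg
Q = ṁ·Δh = 3.652 kg/s × -1037.1 kJ/kg = -3787.5 kJ/s
|Q| = 3787.5 kW = 13635 MJ/h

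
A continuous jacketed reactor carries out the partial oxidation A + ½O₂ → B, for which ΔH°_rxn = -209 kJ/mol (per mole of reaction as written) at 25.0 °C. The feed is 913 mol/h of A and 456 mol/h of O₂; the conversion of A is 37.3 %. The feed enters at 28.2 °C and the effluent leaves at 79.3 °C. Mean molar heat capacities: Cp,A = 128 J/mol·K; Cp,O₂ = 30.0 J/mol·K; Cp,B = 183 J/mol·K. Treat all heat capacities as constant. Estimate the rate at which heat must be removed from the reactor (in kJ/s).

Extent of reaction ξ = 0.373 × 913 = 340.55 mol/h
Reaction term: ξ·ΔH°_rxn = 340.55 × -209 = -71175 kJ/h
Sensible, feed 28.2→25 °C: -417.74 kJ/h
Outlet flows (mol/h): A 572.45, O₂ 285.73, B 340.55
Sensible, products 25→79.3 °C: 7828.2 kJ/h
Q = ΔH = -63764 kJ/h = -17.712 kW
Heat removed = 17.712 kJ/s

Q_out = 17.7 kJ/s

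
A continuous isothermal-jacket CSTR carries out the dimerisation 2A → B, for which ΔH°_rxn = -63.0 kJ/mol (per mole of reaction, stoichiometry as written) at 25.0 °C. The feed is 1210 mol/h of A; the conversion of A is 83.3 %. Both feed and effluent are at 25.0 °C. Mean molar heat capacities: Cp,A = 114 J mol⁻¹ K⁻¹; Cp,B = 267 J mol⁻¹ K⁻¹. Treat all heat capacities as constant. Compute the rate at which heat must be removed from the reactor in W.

Q_out = 8820 W

Extent of reaction ξ = 0.833 × 1210 / 2 = 503.96 mol/h
Reaction term: ξ·ΔH°_rxn = 503.96 × -63.0 = -31750 kJ/h
Q = ΔH = -31750 kJ/h = -8.8194 kW
Heat removed = 8819.4 W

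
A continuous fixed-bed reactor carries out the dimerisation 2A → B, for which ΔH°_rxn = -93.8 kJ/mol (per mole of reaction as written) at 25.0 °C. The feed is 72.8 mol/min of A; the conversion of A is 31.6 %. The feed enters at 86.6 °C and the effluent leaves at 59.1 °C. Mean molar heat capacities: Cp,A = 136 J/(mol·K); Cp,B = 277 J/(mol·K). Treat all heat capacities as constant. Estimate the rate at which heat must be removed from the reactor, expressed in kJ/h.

Extent of reaction ξ = 0.316 × 72.8 / 2 = 11.502 mol/min
Reaction term: ξ·ΔH°_rxn = 11.502 × -93.8 = -1078.9 kJ/min
Sensible, feed 86.6→25 °C: -609.89 kJ/min
Outlet flows (mol/min): A 49.795, B 11.502
Sensible, products 25→59.1 °C: 339.58 kJ/min
Q = ΔH = -1349.2 kJ/min = -22.487 kW
Heat removed = 80954 kJ/h

Q_out = 81000 kJ/h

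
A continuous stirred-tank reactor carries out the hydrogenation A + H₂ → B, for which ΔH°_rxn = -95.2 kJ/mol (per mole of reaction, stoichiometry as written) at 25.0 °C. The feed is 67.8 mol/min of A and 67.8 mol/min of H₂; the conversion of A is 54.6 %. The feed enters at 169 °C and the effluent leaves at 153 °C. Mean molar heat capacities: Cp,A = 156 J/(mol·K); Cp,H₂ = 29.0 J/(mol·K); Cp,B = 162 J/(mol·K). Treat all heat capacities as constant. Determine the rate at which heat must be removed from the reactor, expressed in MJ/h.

Extent of reaction ξ = 0.546 × 67.8 = 37.019 mol/min
Reaction term: ξ·ΔH°_rxn = 37.019 × -95.2 = -3524.2 kJ/min
Sensible, feed 169→25 °C: -1806.2 kJ/min
Outlet flows (mol/min): A 30.781, H₂ 30.781, B 37.019
Sensible, products 25→153 °C: 1496.5 kJ/min
Q = ΔH = -3833.9 kJ/min = -63.898 kW
Heat removed = 230.03 MJ/h

Q_out = 230 MJ/h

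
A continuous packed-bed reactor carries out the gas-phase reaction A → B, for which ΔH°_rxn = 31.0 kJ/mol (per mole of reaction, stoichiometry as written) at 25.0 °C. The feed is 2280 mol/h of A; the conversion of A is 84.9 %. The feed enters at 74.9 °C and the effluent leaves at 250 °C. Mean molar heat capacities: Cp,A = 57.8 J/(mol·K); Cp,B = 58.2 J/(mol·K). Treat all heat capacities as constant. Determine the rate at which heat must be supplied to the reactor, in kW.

Extent of reaction ξ = 0.849 × 2280 = 1935.7 mol/h
Reaction term: ξ·ΔH°_rxn = 1935.7 × 31.0 = 60007 kJ/h
Sensible, feed 74.9→25 °C: -6576 kJ/h
Outlet flows (mol/h): A 344.28, B 1935.7
Sensible, products 25→250 °C: 29826 kJ/h
Q = ΔH = 83257 kJ/h = 23.127 kW
Heat supplied = 23.127 kW

Q_in = 23.1 kW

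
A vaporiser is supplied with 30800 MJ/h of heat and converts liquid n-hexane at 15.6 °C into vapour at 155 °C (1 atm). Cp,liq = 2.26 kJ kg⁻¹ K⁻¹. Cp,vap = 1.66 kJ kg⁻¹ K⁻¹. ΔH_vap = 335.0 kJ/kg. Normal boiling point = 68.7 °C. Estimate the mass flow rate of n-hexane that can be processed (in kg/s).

ṁ = 14.3 kg/s

Δh = 2.26×(68.7−15.6) + 335.0 + 1.66×(155−68.7) = 598.26 kJ/kg
Q = 30800 MJ/h = 8555.6 kJ/s = 8555.6 kJ/s
ṁ = Q/Δh = 8555.6 / 598.26 = 14.301 kg/s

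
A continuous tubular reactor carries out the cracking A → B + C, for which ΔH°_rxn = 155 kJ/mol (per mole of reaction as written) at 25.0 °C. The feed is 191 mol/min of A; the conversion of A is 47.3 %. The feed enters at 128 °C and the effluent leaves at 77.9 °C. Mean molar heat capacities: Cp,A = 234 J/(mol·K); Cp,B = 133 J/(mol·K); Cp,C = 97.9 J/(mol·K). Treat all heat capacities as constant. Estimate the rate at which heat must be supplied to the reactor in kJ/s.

Q_in = 196 kJ/s

Extent of reaction ξ = 0.473 × 191 = 90.343 mol/min
Reaction term: ξ·ΔH°_rxn = 90.343 × 155 = 14003 kJ/min
Sensible, feed 128→25 °C: -4603.5 kJ/min
Outlet flows (mol/min): A 100.66, B 90.343, C 90.343
Sensible, products 25→77.9 °C: 2349.5 kJ/min
Q = ΔH = 11749 kJ/min = 195.82 kW
Heat supplied = 195.82 kJ/s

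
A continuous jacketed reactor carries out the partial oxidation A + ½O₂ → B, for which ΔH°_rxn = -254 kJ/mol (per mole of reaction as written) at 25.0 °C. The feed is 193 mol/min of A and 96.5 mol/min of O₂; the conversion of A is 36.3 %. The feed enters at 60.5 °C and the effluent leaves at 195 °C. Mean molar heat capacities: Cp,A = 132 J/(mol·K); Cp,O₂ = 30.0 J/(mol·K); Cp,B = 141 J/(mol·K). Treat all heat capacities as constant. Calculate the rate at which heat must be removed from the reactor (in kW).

Q_out = 234 kW

Extent of reaction ξ = 0.363 × 193 = 70.059 mol/min
Reaction term: ξ·ΔH°_rxn = 70.059 × -254 = -17795 kJ/min
Sensible, feed 60.5→25 °C: -1007.2 kJ/min
Outlet flows (mol/min): A 122.94, O₂ 61.471, B 70.059
Sensible, products 25→195 °C: 4751.6 kJ/min
Q = ΔH = -14051 kJ/min = -234.18 kW
Heat removed = 234.18 kW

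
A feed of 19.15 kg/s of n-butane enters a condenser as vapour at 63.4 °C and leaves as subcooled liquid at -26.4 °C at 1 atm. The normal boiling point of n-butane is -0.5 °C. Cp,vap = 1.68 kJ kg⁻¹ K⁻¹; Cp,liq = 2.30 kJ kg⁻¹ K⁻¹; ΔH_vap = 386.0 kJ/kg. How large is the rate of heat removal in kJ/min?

Q_c = 635000 kJ/min

vapour 63.4→-0.5 °C: -107.35 kJ/kg
condensation at -0.5 °C: -386 kJ/kg
liquid -0.5→-26.4 °C: -59.57 kJ/kg
Δh = -107.35 + -386 + -59.57 = -552.92 kJ/kg
Q = ṁ·Δh = 19.15 kg/s × -552.92 kJ/kg = -10588 kJ/s
|Q| = 10588 kW = 635310 kJ/min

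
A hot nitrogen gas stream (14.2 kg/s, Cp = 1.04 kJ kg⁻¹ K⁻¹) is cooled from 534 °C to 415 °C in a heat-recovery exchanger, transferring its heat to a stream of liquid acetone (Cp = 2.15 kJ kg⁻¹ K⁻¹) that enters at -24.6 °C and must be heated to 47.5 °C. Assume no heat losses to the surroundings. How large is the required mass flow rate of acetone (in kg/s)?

ṁ_c = 11.3 kg/s

Heat released by hot stream: Q = 14.2 × 1.04 × (534 − 415) = 1757.4 kJ/s
Energy balance on cold side (adiabatic exchanger): Q = ṁ_c·Cp_c·(T_c,out − T_c,in)
ṁ_c = 1757.4 / [2.15 × (47.5 − -24.6)] = 11.337 kg/s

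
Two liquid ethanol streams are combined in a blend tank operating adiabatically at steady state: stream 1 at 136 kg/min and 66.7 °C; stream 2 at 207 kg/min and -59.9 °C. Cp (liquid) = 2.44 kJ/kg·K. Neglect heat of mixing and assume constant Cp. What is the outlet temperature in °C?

T_out = -9.70 °C

Adiabatic, steady state ⇒ Σ ṁᵢCp,ᵢ(T_out − Tᵢ) = 0
Σ ṁᵢCp,ᵢTᵢ = 136×2.44×66.7 + 207×2.44×-59.9 = -8120.6
Σ ṁᵢCp,ᵢ = 136×2.44 + 207×2.44 = 836.92
T_out = -8120.6 / 836.92 = -9.7029 °C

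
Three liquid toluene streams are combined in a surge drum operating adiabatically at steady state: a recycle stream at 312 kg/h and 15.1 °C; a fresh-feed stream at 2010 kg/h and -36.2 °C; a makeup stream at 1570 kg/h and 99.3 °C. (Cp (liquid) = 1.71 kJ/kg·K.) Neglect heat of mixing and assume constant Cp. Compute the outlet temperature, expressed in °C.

T_out = 22.6 °C

Adiabatic, steady state ⇒ Σ ṁᵢCp,ᵢ(T_out − Tᵢ) = 0
T_out = Σ ṁᵢCp,ᵢTᵢ / Σ ṁᵢCp,ᵢ
      = 150220 / 6655.3 = 22.572 °C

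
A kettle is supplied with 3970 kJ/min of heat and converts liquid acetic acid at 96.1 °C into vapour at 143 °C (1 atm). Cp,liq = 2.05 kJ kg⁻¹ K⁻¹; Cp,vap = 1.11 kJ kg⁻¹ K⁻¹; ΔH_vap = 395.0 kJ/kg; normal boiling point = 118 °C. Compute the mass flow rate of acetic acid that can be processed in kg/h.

ṁ = 509 kg/h

Δh = 2.05×(118−96.1) + 395.0 + 1.11×(143−118) = 467.64 kJ/kg
Q = 3970 kJ/min = 66.167 kJ/s = 238200 kJ/h
ṁ = Q/Δh = 238200 / 467.64 = 509.36 kg/h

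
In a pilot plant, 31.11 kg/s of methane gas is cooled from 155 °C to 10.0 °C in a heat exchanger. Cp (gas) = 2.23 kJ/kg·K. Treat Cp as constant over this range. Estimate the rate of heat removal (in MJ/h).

Q = ṁ·Cp·ΔT = 31.11 × 2.23 × (10.0 − 155) = -10059 kJ/s
Cooling duty = 36214 MJ/h

Q_c = 36200 MJ/h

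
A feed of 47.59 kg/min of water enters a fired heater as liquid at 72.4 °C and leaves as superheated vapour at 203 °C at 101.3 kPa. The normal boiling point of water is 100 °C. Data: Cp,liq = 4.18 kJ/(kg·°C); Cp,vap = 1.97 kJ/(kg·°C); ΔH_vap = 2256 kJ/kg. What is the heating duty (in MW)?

liquid 72.4→100 °C: 115.37 kJ/kg
vaporisation at 100 °C: 2256 kJ/kg
vapour 100→203 °C: 202.91 kJ/kg
Δh = 115.37 + 2256 + 202.91 = 2574.3 kJ/kg
Q = ṁ·Δh = 47.59 kg/min × 2574.3 kJ/kg = 122510 kJ/min
|Q| = 2041.8 kW = 2.0418 MW

Q = 2.04 MW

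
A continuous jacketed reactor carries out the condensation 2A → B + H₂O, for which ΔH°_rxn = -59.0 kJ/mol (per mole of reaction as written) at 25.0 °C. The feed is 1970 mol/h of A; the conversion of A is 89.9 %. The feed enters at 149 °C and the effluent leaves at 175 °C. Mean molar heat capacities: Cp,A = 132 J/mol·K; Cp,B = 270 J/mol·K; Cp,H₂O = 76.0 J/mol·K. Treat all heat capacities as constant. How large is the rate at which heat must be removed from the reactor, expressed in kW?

Q_out = 9.61 kW

Extent of reaction ξ = 0.899 × 1970 / 2 = 885.51 mol/h
Reaction term: ξ·ΔH°_rxn = 885.51 × -59.0 = -52245 kJ/h
Sensible, feed 149→25 °C: -32245 kJ/h
Outlet flows (mol/h): A 198.97, B 885.51, H₂O 885.51
Sensible, products 25→175 °C: 49898 kJ/h
Q = ΔH = -34593 kJ/h = -9.609 kW
Heat removed = 9.609 kW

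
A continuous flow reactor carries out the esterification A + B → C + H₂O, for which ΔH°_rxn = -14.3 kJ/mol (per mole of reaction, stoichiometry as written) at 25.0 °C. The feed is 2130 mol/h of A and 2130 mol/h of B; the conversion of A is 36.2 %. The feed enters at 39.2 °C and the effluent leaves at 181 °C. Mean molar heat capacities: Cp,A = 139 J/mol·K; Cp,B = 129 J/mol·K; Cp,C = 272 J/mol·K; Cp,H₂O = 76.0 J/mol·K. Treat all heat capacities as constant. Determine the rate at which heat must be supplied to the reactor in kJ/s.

Q_in = 22.1 kJ/s

Extent of reaction ξ = 0.362 × 2130 = 771.06 mol/h
Reaction term: ξ·ΔH°_rxn = 771.06 × -14.3 = -11026 kJ/h
Sensible, feed 39.2→25 °C: -8105.9 kJ/h
Outlet flows (mol/h): A 1358.9, B 1358.9, C 771.06, H₂O 771.06
Sensible, products 25→181 °C: 98674 kJ/h
Q = ΔH = 79542 kJ/h = 22.095 kW
Heat supplied = 22.095 kJ/s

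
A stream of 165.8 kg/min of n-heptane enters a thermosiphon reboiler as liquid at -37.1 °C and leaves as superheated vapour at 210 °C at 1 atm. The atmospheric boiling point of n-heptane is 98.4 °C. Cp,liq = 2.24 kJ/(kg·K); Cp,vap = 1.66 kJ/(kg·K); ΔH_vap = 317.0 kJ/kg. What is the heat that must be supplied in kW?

Q = 2230 kW

liquid -37.1→98.4 °C: 303.52 kJ/kg
vaporisation at 98.4 °C: 317 kJ/kg
vapour 98.4→210 °C: 185.26 kJ/kg
Δh = 303.52 + 317 + 185.26 = 805.78 kJ/kg
Q = ṁ·Δh = 165.8 kg/min × 805.78 kJ/kg = 133600 kJ/min
|Q| = 2226.6 kW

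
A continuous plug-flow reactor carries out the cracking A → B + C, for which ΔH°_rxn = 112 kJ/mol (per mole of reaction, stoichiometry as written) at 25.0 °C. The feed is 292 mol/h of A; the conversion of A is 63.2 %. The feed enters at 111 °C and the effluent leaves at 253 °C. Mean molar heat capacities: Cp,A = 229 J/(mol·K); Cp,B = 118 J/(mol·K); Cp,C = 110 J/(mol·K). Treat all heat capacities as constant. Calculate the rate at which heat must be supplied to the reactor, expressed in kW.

Q_in = 8.37 kW

Extent of reaction ξ = 0.632 × 292 = 184.54 mol/h
Reaction term: ξ·ΔH°_rxn = 184.54 × 112 = 20669 kJ/h
Sensible, feed 111→25 °C: -5750.6 kJ/h
Outlet flows (mol/h): A 107.46, B 184.54, C 184.54
Sensible, products 25→253 °C: 15204 kJ/h
Q = ΔH = 30122 kJ/h = 8.3673 kW
Heat supplied = 8.3673 kW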